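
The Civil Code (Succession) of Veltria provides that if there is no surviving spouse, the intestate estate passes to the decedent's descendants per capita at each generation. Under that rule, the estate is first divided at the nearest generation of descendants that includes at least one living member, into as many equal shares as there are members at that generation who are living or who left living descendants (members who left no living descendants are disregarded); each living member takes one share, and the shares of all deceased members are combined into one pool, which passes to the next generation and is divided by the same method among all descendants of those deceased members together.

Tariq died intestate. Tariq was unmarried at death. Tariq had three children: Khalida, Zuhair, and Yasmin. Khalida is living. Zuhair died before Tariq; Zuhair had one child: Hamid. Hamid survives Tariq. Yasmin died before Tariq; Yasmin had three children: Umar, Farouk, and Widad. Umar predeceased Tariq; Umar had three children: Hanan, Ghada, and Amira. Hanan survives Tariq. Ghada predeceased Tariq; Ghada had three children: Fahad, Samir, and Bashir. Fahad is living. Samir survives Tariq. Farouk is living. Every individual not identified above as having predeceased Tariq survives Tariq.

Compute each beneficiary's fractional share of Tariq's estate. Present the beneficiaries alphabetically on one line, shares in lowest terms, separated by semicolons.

There is no surviving spouse, so the entire estate passes to Tariq's descendants per capita at each generation.
At generation 1 (Khalida, Zuhair, Yasmin) there are 3 shares of (1)/3 = 1/3 each.
Living: Khalida — each takes 1/3.
Deceased: Zuhair and Yasmin. Their combined 2/3 is pooled and carried to generation 2.
At generation 2 (Hamid, Umar, Farouk, Widad) there are 4 shares of (2/3)/4 = 1/6 each.
Living: Hamid, Farouk, and Widad — each takes 1/6.
Deceased: Umar. That 1/6 share is carried to generation 3.
At generation 3 (Hanan, Ghada, Amira) there are 3 shares of (1/6)/3 = 1/18 each.
Living: Hanan and Amira — each takes 1/18.
Deceased: Ghada. That 1/18 share is carried to generation 4.
At generation 4 (Fahad, Samir, Bashir) there are 3 shares of (1/18)/3 = 1/54 each.
Living: Fahad, Samir, and Bashir — each takes 1/54.

Amira 1/18; Bashir 1/54; Fahad 1/54; Farouk 1/6; Hamid 1/6; Hanan 1/18; Khalida 1/3; Samir 1/54; Widad 1/6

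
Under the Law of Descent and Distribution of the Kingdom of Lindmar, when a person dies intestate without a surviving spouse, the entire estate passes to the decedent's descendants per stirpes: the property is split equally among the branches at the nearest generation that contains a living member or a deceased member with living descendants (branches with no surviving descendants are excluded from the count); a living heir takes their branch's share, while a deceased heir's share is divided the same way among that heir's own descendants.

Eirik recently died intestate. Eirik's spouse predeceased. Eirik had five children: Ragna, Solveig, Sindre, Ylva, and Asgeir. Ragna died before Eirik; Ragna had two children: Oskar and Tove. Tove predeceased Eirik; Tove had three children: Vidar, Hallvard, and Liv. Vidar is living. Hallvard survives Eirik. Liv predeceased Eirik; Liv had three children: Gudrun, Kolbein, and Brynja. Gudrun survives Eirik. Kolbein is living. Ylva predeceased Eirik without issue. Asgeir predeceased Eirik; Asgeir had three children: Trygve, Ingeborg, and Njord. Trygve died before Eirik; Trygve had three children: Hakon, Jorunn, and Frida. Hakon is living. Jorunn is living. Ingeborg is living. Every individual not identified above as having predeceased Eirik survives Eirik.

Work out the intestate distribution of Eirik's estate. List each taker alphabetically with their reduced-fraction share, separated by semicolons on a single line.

There is no surviving spouse, so the entire estate passes to Eirik's descendants per stirpes.
Ylva left no surviving issue, so that branch lapses and is disregarded.
The estate is divided into 4 equal shares of 1/4 among Ragna, Solveig, Sindre, Asgeir.
Ragna predeceased; the 1/4 allotted to Ragna's branch passes to Ragna's issue by representation.
The 1/4 is divided into 2 equal shares of 1/8 among Oskar, Tove.
Oskar is living and takes 1/8.
Tove predeceased; the 1/8 allotted to Tove's branch passes to Tove's issue by representation.
The 1/8 is divided into 3 equal shares of 1/24 among Vidar, Hallvard, Liv.
Vidar is living and takes 1/24.
Hallvard is living and takes 1/24.
Liv predeceased; the 1/24 allotted to Liv's branch passes to Liv's issue by representation.
The 1/24 is divided into 3 equal shares of 1/72 among Gudrun, Kolbein, Brynja.
Gudrun is living and takes 1/72.
Kolbein is living and takes 1/72.
Brynja is living and takes 1/72.
Solveig is living and takes 1/4.
Sindre is living and takes 1/4.
Asgeir predeceased; the 1/4 allotted to Asgeir's branch passes to Asgeir's issue by representation.
The 1/4 is divided into 3 equal shares of 1/12 among Trygve, Ingeborg, Njord.
Trygve predeceased; the 1/12 allotted to Trygve's branch passes to Trygve's issue by representation.
The 1/12 is divided into 3 equal shares of 1/36 among Hakon, Jorunn, Frida.
Hakon is living and takes 1/36.
Jorunn is living and takes 1/36.
Frida is living and takes 1/36.
Ingeborg is living and takes 1/12.
Njord is living and takes 1/12.

Brynja 1/72; Frida 1/36; Gudrun 1/72; Hakon 1/36; Hallvard 1/24; Ingeborg 1/12; Jorunn 1/36; Kolbein 1/72; Njord 1/12; Oskar 1/8; Sindre 1/4; Solveig 1/4; Vidar 1/24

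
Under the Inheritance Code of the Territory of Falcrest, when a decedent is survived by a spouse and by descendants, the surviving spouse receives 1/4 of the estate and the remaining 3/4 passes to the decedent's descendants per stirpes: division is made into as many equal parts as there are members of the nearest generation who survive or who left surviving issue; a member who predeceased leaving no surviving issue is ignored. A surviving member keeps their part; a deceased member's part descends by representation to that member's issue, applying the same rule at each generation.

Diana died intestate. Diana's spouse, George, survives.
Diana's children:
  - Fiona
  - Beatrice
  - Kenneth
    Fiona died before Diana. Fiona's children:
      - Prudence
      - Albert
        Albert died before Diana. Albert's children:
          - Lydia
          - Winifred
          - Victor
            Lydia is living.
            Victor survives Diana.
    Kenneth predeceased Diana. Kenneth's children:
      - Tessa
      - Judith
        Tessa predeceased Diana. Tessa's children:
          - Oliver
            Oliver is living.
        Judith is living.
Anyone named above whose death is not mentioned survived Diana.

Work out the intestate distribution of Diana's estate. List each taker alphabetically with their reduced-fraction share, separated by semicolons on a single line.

Beatrice 1/4; George 1/4; Judith 1/8; Lydia 1/24; Oliver 1/8; Prudence 1/8; Victor 1/24; Winifred 1/24

George, as surviving spouse, takes 1/4.
The remaining 3/4 passes to Diana's descendants per stirpes.
The 3/4 is divided into 3 equal shares of 1/4 among Fiona, Beatrice, Kenneth.
Fiona predeceased; the 1/4 allotted to Fiona's branch passes to Fiona's issue by representation.
The 1/4 is divided into 2 equal shares of 1/8 among Prudence, Albert.
Prudence is living and takes 1/8.
Albert predeceased; the 1/8 allotted to Albert's branch passes to Albert's issue by representation.
The 1/8 is divided into 3 equal shares of 1/24 among Lydia, Winifred, Victor.
Lydia is living and takes 1/24.
Winifred is living and takes 1/24.
Victor is living and takes 1/24.
Beatrice is living and takes 1/4.
Kenneth predeceased; the 1/4 allotted to Kenneth's branch passes to Kenneth's issue by representation.
The 1/4 is divided into 2 equal shares of 1/8 among Tessa, Judith.
Tessa predeceased; the 1/8 allotted to Tessa's branch passes to Tessa's issue by representation.
Oliver is the sole taker at this level and receives the full 1/8.
Judith is living and takes 1/8.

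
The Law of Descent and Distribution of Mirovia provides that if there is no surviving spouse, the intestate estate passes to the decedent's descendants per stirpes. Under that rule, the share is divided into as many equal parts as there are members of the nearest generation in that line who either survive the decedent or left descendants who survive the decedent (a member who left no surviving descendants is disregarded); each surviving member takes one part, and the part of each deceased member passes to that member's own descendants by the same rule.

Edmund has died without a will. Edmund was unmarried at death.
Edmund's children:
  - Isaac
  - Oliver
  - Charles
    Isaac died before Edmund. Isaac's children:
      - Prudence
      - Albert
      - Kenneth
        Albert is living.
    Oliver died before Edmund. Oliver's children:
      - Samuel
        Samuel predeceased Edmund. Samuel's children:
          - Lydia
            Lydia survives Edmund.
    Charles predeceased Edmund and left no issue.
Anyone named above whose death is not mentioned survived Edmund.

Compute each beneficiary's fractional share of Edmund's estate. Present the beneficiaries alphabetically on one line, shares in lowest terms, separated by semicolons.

Albert 1/6; Kenneth 1/6; Lydia 1/2; Prudence 1/6

There is no surviving spouse, so the entire estate passes to Edmund's descendants per stirpes.
Charles left no surviving issue, so that branch lapses and is disregarded.
The estate is divided into 2 equal shares of 1/2 among Isaac, Oliver.
Isaac predeceased; the 1/2 allotted to Isaac's branch passes to Isaac's issue by representation.
The 1/2 is divided into 3 equal shares of 1/6 among Prudence, Albert, Kenneth.
Prudence is living and takes 1/6.
Albert is living and takes 1/6.
Kenneth is living and takes 1/6.
Oliver predeceased; the 1/2 allotted to Oliver's branch passes to Oliver's issue by representation.
Samuel's line is the sole branch at this level, so the full 1/2 passes to Samuel's issue by representation.
Lydia is the sole taker at this level and receives the full 1/2.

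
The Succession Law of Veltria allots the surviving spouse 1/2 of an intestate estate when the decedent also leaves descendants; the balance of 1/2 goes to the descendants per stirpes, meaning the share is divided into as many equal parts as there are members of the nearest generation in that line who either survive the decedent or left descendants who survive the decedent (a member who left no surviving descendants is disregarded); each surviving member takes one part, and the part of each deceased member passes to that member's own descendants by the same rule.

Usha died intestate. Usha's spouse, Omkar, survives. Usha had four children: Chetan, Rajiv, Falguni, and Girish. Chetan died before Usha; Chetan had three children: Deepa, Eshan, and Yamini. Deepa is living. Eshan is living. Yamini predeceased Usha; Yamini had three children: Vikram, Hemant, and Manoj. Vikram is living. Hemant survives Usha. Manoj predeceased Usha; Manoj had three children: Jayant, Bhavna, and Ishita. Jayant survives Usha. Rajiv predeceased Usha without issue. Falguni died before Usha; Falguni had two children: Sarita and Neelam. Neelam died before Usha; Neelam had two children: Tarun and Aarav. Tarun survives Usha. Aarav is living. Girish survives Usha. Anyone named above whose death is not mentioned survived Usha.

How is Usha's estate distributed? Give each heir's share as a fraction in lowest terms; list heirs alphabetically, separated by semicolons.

Omkar, as surviving spouse, takes 1/2.
The remaining 1/2 passes to Usha's descendants per stirpes.
Rajiv left no surviving issue, so that branch lapses and is disregarded.
The 1/2 is divided into 3 equal shares of 1/6 among Chetan, Falguni, Girish.
Chetan predeceased; the 1/6 allotted to Chetan's branch passes to Chetan's issue by representation.
The 1/6 is divided into 3 equal shares of 1/18 among Deepa, Eshan, Yamini.
Deepa is living and takes 1/18.
Eshan is living and takes 1/18.
Yamini predeceased; the 1/18 allotted to Yamini's branch passes to Yamini's issue by representation.
The 1/18 is divided into 3 equal shares of 1/54 among Vikram, Hemant, Manoj.
Vikram is living and takes 1/54.
Hemant is living and takes 1/54.
Manoj predeceased; the 1/54 allotted to Manoj's branch passes to Manoj's issue by representation.
The 1/54 is divided into 3 equal shares of 1/162 among Jayant, Bhavna, Ishita.
Jayant is living and takes 1/162.
Bhavna is living and takes 1/162.
Ishita is living and takes 1/162.
Falguni predeceased; the 1/6 allotted to Falguni's branch passes to Falguni's issue by representation.
The 1/6 is divided into 2 equal shares of 1/12 among Sarita, Neelam.
Sarita is living and takes 1/12.
Neelam predeceased; the 1/12 allotted to Neelam's branch passes to Neelam's issue by representation.
The 1/12 is divided into 2 equal shares of 1/24 among Tarun, Aarav.
Tarun is living and takes 1/24.
Aarav is living and takes 1/24.
Girish is living and takes 1/6.

Aarav 1/24; Bhavna 1/162; Deepa 1/18; Eshan 1/18; Girish 1/6; Hemant 1/54; Ishita 1/162; Jayant 1/162; Omkar 1/2; Sarita 1/12; Tarun 1/24; Vikram 1/54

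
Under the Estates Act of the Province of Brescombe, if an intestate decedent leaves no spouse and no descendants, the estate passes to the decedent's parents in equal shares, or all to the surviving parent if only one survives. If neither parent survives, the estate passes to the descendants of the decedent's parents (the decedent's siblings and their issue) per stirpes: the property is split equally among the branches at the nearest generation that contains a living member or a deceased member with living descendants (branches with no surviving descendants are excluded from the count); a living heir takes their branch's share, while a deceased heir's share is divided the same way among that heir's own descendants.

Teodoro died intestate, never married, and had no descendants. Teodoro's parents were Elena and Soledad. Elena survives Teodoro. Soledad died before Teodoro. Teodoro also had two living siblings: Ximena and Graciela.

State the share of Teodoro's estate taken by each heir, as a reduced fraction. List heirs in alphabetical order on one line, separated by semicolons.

Elena 1

Only one parent, Elena, survives, so Elena takes the entire estate. The siblings take nothing because a surviving parent has priority.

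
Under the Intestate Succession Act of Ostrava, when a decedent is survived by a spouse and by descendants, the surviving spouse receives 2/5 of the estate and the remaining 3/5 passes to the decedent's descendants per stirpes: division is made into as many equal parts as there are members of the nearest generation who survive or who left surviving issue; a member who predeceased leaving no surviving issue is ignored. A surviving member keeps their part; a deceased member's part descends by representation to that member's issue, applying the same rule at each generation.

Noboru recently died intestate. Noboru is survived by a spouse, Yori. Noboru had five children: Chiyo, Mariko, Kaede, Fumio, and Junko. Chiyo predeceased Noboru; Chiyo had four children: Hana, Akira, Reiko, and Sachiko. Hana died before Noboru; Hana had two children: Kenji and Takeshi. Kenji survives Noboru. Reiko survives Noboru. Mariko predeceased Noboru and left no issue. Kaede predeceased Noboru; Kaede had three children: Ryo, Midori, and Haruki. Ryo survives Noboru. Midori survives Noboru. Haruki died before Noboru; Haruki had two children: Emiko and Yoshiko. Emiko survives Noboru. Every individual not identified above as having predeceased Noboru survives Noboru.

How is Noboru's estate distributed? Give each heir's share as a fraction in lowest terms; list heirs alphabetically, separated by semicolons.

Akira 3/80; Emiko 1/40; Fumio 3/20; Junko 3/20; Kenji 3/160; Midori 1/20; Reiko 3/80; Ryo 1/20; Sachiko 3/80; Takeshi 3/160; Yori 2/5; Yoshiko 1/40

Yori, as surviving spouse, takes 2/5.
The remaining 3/5 passes to Noboru's descendants per stirpes.
Mariko left no surviving issue, so that branch lapses and is disregarded.
The 3/5 is divided into 4 equal shares of 3/20 among Chiyo, Kaede, Fumio, Junko.
Chiyo predeceased; the 3/20 allotted to Chiyo's branch passes to Chiyo's issue by representation.
The 3/20 is divided into 4 equal shares of 3/80 among Hana, Akira, Reiko, Sachiko.
Hana predeceased; the 3/80 allotted to Hana's branch passes to Hana's issue by representation.
The 3/80 is divided into 2 equal shares of 3/160 among Kenji, Takeshi.
Kenji is living and takes 3/160.
Takeshi is living and takes 3/160.
Akira is living and takes 3/80.
Reiko is living and takes 3/80.
Sachiko is living and takes 3/80.
Kaede predeceased; the 3/20 allotted to Kaede's branch passes to Kaede's issue by representation.
The 3/20 is divided into 3 equal shares of 1/20 among Ryo, Midori, Haruki.
Ryo is living and takes 1/20.
Midori is living and takes 1/20.
Haruki predeceased; the 1/20 allotted to Haruki's branch passes to Haruki's issue by representation.
The 1/20 is divided into 2 equal shares of 1/40 among Emiko, Yoshiko.
Emiko is living and takes 1/40.
Yoshiko is living and takes 1/40.
Fumio is living and takes 3/20.
Junko is living and takes 3/20.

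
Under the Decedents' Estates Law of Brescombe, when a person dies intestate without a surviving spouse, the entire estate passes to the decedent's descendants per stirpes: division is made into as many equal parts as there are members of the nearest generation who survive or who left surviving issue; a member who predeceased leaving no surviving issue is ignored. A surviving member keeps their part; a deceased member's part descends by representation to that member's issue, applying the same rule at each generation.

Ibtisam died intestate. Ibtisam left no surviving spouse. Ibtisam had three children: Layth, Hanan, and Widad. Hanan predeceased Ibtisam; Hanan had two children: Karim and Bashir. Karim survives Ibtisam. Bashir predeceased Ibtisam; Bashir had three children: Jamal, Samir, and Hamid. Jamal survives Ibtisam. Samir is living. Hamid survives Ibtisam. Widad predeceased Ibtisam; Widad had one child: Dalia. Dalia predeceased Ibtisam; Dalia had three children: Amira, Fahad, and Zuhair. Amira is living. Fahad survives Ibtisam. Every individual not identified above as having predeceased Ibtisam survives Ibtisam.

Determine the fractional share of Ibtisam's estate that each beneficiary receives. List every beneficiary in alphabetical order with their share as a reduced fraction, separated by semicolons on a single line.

Amira 1/9; Fahad 1/9; Hamid 1/18; Jamal 1/18; Karim 1/6; Layth 1/3; Samir 1/18; Zuhair 1/9

There is no surviving spouse, so the entire estate passes to Ibtisam's descendants per stirpes.
The estate is divided into 3 equal shares of 1/3 among Layth, Hanan, Widad.
Layth is living and takes 1/3.
Hanan predeceased; the 1/3 allotted to Hanan's branch passes to Hanan's issue by representation.
The 1/3 is divided into 2 equal shares of 1/6 among Karim, Bashir.
Karim is living and takes 1/6.
Bashir predeceased; the 1/6 allotted to Bashir's branch passes to Bashir's issue by representation.
The 1/6 is divided into 3 equal shares of 1/18 among Jamal, Samir, Hamid.
Jamal is living and takes 1/18.
Samir is living and takes 1/18.
Hamid is living and takes 1/18.
Widad predeceased; the 1/3 allotted to Widad's branch passes to Widad's issue by representation.
Dalia's line is the sole branch at this level, so the full 1/3 passes to Dalia's issue by representation.
The 1/3 is divided into 3 equal shares of 1/9 among Amira, Fahad, Zuhair.
Amira is living and takes 1/9.
Fahad is living and takes 1/9.
Zuhair is living and takes 1/9.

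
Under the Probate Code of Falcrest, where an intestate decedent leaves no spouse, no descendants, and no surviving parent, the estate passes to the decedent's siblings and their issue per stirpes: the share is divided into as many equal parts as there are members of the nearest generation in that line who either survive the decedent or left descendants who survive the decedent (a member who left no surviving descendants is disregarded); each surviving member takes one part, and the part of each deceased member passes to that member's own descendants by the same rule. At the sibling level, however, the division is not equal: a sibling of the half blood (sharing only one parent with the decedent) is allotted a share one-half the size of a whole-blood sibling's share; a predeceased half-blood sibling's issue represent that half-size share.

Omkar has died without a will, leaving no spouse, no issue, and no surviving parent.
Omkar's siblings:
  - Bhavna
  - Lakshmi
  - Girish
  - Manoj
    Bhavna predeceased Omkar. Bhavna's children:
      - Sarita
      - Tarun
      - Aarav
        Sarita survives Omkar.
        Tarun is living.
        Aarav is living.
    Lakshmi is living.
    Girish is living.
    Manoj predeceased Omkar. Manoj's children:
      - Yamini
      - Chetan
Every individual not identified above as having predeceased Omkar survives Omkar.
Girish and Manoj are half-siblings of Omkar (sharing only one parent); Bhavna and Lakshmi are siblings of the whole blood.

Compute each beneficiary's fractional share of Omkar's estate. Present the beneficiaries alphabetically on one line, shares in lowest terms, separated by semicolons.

Aarav 1/9; Chetan 1/12; Girish 1/6; Lakshmi 1/3; Sarita 1/9; Tarun 1/9; Yamini 1/12

No spouse, descendants, or parent survives, so the estate passes to Omkar's siblings per stirpes.
Half-blood siblings count for one-half the weight of whole-blood siblings at the initial division.
Dividing 1 in proportion to weights (total weight 3): Bhavna (weight 1) → 1/3; Lakshmi (weight 1) → 1/3; Girish (weight 1/2) → 1/6; Manoj (weight 1/2) → 1/6.
Bhavna predeceased; the 1/3 allotted to Bhavna's branch passes to Bhavna's issue by representation.
The 1/3 is divided into 3 equal shares of 1/9 among Sarita, Tarun, Aarav.
Sarita is living and takes 1/9.
Tarun is living and takes 1/9.
Aarav is living and takes 1/9.
Lakshmi is living and takes 1/3.
Girish is living and takes 1/6.
Manoj predeceased; the 1/6 allotted to Manoj's branch passes to Manoj's issue by representation.
The 1/6 is divided into 2 equal shares of 1/12 among Yamini, Chetan.
Yamini is living and takes 1/12.
Chetan is living and takes 1/12.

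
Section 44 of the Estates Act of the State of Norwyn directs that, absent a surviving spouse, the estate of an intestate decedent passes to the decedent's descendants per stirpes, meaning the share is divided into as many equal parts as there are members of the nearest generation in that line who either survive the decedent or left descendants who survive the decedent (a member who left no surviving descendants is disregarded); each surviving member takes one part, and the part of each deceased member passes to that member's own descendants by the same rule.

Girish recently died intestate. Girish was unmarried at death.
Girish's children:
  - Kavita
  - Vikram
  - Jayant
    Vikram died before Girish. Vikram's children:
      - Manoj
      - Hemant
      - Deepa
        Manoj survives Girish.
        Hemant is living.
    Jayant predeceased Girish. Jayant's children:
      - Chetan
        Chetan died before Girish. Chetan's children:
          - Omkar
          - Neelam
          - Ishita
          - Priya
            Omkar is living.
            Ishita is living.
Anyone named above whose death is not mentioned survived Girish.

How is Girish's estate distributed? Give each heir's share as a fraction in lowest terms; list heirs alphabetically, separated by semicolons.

There is no surviving spouse, so the entire estate passes to Girish's descendants per stirpes.
The estate is divided into 3 equal shares of 1/3 among Kavita, Vikram, Jayant.
Kavita is living and takes 1/3.
Vikram predeceased; the 1/3 allotted to Vikram's branch passes to Vikram's issue by representation.
The 1/3 is divided into 3 equal shares of 1/9 among Manoj, Hemant, Deepa.
Manoj is living and takes 1/9.
Hemant is living and takes 1/9.
Deepa is living and takes 1/9.
Jayant predeceased; the 1/3 allotted to Jayant's branch passes to Jayant's issue by representation.
Chetan's line is the sole branch at this level, so the full 1/3 passes to Chetan's issue by representation.
The 1/3 is divided into 4 equal shares of 1/12 among Omkar, Neelam, Ishita, Priya.
Omkar is living and takes 1/12.
Neelam is living and takes 1/12.
Ishita is living and takes 1/12.
Priya is living and takes 1/12.

Deepa 1/9; Hemant 1/9; Ishita 1/12; Kavita 1/3; Manoj 1/9; Neelam 1/12; Omkar 1/12; Priya 1/12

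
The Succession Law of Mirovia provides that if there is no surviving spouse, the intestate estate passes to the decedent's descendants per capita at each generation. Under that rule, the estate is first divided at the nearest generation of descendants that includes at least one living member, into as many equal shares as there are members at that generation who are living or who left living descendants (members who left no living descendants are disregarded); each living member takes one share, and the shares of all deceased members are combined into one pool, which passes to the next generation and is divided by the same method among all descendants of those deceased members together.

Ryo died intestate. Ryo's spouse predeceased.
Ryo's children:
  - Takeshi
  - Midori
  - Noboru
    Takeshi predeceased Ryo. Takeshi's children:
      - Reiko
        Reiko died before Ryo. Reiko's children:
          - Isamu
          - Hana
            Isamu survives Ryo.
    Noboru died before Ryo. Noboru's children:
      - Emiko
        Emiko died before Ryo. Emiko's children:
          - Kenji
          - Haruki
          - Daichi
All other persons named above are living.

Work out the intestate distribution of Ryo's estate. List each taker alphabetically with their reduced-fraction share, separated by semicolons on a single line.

Daichi 2/15; Hana 2/15; Haruki 2/15; Isamu 2/15; Kenji 2/15; Midori 1/3

There is no surviving spouse, so the entire estate passes to Ryo's descendants per capita at each generation.
At generation 1 (Takeshi, Midori, Noboru) there are 3 shares of (1)/3 = 1/3 each.
Living: Midori — each takes 1/3.
Deceased: Takeshi and Noboru. Their combined 2/3 is pooled and carried to generation 2.
At generation 2 (Reiko, Emiko) there are 2 shares of (2/3)/2 = 1/3 each.
Deceased: Reiko and Emiko. Their combined 2/3 is pooled and carried to generation 3.
At generation 3 (Isamu, Hana, Kenji, Haruki, Daichi) there are 5 shares of (2/3)/5 = 2/15 each.
Living: Isamu, Hana, Kenji, Haruki, and Daichi — each takes 2/15.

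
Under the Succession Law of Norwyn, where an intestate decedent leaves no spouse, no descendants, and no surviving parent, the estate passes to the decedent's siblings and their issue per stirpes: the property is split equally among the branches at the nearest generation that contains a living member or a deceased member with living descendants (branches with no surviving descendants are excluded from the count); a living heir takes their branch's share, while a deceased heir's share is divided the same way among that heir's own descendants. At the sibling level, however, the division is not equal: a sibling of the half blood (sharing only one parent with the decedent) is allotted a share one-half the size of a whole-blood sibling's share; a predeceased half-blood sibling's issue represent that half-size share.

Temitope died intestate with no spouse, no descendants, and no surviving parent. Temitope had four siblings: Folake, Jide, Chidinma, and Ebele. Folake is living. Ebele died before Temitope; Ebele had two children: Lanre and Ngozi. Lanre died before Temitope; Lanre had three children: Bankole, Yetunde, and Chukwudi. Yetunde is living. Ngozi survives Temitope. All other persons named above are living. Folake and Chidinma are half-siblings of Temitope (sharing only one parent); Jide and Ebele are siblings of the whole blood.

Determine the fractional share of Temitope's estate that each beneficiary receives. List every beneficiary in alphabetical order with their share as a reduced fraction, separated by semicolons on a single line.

No spouse, descendants, or parent survives, so the estate passes to Temitope's siblings per stirpes.
Half-blood siblings count for one-half the weight of whole-blood siblings at the initial division.
Dividing 1 in proportion to weights (total weight 3): Folake (weight 1/2) → 1/6; Jide (weight 1) → 1/3; Chidinma (weight 1/2) → 1/6; Ebele (weight 1) → 1/3.
Folake is living and takes 1/6.
Jide is living and takes 1/3.
Chidinma is living and takes 1/6.
Ebele predeceased; the 1/3 allotted to Ebele's branch passes to Ebele's issue by representation.
The 1/3 is divided into 2 equal shares of 1/6 among Lanre, Ngozi.
Lanre predeceased; the 1/6 allotted to Lanre's branch passes to Lanre's issue by representation.
The 1/6 is divided into 3 equal shares of 1/18 among Bankole, Yetunde, Chukwudi.
Bankole is living and takes 1/18.
Yetunde is living and takes 1/18.
Chukwudi is living and takes 1/18.
Ngozi is living and takes 1/6.

Bankole 1/18; Chidinma 1/6; Chukwudi 1/18; Folake 1/6; Jide 1/3; Ngozi 1/6; Yetunde 1/18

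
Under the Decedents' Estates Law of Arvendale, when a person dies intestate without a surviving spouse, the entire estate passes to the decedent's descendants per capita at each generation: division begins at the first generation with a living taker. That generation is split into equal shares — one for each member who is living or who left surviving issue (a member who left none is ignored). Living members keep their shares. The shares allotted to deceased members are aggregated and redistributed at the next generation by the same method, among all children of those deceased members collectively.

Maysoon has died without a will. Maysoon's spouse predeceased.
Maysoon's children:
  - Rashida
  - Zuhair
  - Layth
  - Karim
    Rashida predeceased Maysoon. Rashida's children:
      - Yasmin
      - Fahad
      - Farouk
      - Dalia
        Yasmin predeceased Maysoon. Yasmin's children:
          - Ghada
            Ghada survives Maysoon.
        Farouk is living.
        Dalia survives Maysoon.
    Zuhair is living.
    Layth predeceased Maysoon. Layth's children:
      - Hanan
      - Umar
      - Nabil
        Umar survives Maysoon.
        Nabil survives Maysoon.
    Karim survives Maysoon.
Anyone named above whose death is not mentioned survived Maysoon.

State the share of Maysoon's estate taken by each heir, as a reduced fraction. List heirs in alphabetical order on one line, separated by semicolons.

Dalia 1/14; Fahad 1/14; Farouk 1/14; Ghada 1/14; Hanan 1/14; Karim 1/4; Nabil 1/14; Umar 1/14; Zuhair 1/4

There is no surviving spouse, so the entire estate passes to Maysoon's descendants per capita at each generation.
At generation 1 (Rashida, Zuhair, Layth, Karim) there are 4 shares of (1)/4 = 1/4 each.
Living: Zuhair and Karim — each takes 1/4.
Deceased: Rashida and Layth. Their combined 1/2 is pooled and carried to generation 2.
At generation 2 (Yasmin, Fahad, Farouk, Dalia, Hanan, Umar, Nabil) there are 7 shares of (1/2)/7 = 1/14 each.
Living: Fahad, Farouk, Dalia, Hanan, Umar, and Nabil — each takes 1/14.
Deceased: Yasmin. That 1/14 share is carried to generation 3.
At generation 3 (Ghada) there are 1 shares of (1/14)/1 = 1/14 each.
Living: Ghada — each takes 1/14.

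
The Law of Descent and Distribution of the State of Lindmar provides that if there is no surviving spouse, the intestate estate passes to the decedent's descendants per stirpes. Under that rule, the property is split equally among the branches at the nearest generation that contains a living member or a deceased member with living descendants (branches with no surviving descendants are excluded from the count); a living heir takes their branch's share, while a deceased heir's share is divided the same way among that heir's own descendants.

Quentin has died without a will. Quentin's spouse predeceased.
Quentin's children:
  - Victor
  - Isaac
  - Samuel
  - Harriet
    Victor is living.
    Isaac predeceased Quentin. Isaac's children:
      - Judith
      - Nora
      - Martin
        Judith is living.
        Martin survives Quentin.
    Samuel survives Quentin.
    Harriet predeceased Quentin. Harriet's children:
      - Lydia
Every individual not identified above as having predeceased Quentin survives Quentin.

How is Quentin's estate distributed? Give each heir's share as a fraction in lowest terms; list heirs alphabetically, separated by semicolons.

Judith 1/12; Lydia 1/4; Martin 1/12; Nora 1/12; Samuel 1/4; Victor 1/4

There is no surviving spouse, so the entire estate passes to Quentin's descendants per stirpes.
The estate is divided into 4 equal shares of 1/4 among Victor, Isaac, Samuel, Harriet.
Victor is living and takes 1/4.
Isaac predeceased; the 1/4 allotted to Isaac's branch passes to Isaac's issue by representation.
The 1/4 is divided into 3 equal shares of 1/12 among Judith, Nora, Martin.
Judith is living and takes 1/12.
Nora is living and takes 1/12.
Martin is living and takes 1/12.
Samuel is living and takes 1/4.
Harriet predeceased; the 1/4 allotted to Harriet's branch passes to Harriet's issue by representation.
Lydia is the sole taker at this level and receives the full 1/4.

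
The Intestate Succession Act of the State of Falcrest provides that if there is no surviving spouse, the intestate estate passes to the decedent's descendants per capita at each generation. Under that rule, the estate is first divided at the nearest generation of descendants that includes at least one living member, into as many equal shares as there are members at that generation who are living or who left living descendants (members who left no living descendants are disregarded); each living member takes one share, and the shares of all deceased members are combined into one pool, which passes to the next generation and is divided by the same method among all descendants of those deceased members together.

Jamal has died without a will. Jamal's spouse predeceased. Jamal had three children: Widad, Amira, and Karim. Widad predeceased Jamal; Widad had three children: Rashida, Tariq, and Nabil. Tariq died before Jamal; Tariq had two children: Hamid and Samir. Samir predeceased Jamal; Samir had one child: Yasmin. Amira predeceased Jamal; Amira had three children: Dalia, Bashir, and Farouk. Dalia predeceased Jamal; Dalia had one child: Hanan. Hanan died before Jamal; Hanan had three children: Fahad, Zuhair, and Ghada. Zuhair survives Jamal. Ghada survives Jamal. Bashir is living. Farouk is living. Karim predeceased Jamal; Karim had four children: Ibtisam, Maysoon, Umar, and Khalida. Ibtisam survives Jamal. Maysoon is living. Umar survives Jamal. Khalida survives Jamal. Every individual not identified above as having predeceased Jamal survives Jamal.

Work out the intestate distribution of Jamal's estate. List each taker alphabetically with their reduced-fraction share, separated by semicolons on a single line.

There is no surviving spouse, so the entire estate passes to Jamal's descendants per capita at each generation.
No one at generation 1 (Widad, Amira, Karim) is living; moving to the next generation.
At generation 2 (Rashida, Tariq, Nabil, Dalia, Bashir, Farouk, Ibtisam, Maysoon, Umar, Khalida) there are 10 shares of (1)/10 = 1/10 each.
Living: Rashida, Nabil, Bashir, Farouk, Ibtisam, Maysoon, Umar, and Khalida — each takes 1/10.
Deceased: Tariq and Dalia. Their combined 1/5 is pooled and carried to generation 3.
At generation 3 (Hamid, Samir, Hanan) there are 3 shares of (1/5)/3 = 1/15 each.
Living: Hamid — each takes 1/15.
Deceased: Samir and Hanan. Their combined 2/15 is pooled and carried to generation 4.
At generation 4 (Yasmin, Fahad, Zuhair, Ghada) there are 4 shares of (2/15)/4 = 1/30 each.
Living: Yasmin, Fahad, Zuhair, and Ghada — each takes 1/30.

Bashir 1/10; Fahad 1/30; Farouk 1/10; Ghada 1/30; Hamid 1/15; Ibtisam 1/10; Khalida 1/10; Maysoon 1/10; Nabil 1/10; Rashida 1/10; Umar 1/10; Yasmin 1/30; Zuhair 1/30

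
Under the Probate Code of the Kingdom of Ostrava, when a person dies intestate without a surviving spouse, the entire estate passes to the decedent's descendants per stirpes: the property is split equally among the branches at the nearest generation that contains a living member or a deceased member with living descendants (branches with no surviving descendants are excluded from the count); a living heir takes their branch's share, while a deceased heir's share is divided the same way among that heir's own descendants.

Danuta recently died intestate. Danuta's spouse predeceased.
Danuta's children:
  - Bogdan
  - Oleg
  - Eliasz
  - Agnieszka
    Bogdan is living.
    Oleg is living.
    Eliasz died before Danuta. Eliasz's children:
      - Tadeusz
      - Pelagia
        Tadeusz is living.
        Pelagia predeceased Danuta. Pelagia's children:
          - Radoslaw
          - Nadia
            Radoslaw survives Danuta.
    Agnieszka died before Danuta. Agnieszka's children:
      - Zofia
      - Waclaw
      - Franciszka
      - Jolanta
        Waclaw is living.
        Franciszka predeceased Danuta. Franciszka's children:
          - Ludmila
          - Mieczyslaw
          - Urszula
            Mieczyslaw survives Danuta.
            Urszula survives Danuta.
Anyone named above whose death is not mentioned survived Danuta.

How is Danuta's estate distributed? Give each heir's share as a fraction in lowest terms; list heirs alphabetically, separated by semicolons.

There is no surviving spouse, so the entire estate passes to Danuta's descendants per stirpes.
The estate is divided into 4 equal shares of 1/4 among Bogdan, Oleg, Eliasz, Agnieszka.
Bogdan is living and takes 1/4.
Oleg is living and takes 1/4.
Eliasz predeceased; the 1/4 allotted to Eliasz's branch passes to Eliasz's issue by representation.
The 1/4 is divided into 2 equal shares of 1/8 among Tadeusz, Pelagia.
Tadeusz is living and takes 1/8.
Pelagia predeceased; the 1/8 allotted to Pelagia's branch passes to Pelagia's issue by representation.
The 1/8 is divided into 2 equal shares of 1/16 among Radoslaw, Nadia.
Radoslaw is living and takes 1/16.
Nadia is living and takes 1/16.
Agnieszka predeceased; the 1/4 allotted to Agnieszka's branch passes to Agnieszka's issue by representation.
The 1/4 is divided into 4 equal shares of 1/16 among Zofia, Waclaw, Franciszka, Jolanta.
Zofia is living and takes 1/16.
Waclaw is living and takes 1/16.
Franciszka predeceased; the 1/16 allotted to Franciszka's branch passes to Franciszka's issue by representation.
The 1/16 is divided into 3 equal shares of 1/48 among Ludmila, Mieczyslaw, Urszula.
Ludmila is living and takes 1/48.
Mieczyslaw is living and takes 1/48.
Urszula is living and takes 1/48.
Jolanta is living and takes 1/16.

Bogdan 1/4; Jolanta 1/16; Ludmila 1/48; Mieczyslaw 1/48; Nadia 1/16; Oleg 1/4; Radoslaw 1/16; Tadeusz 1/8; Urszula 1/48; Waclaw 1/16; Zofia 1/16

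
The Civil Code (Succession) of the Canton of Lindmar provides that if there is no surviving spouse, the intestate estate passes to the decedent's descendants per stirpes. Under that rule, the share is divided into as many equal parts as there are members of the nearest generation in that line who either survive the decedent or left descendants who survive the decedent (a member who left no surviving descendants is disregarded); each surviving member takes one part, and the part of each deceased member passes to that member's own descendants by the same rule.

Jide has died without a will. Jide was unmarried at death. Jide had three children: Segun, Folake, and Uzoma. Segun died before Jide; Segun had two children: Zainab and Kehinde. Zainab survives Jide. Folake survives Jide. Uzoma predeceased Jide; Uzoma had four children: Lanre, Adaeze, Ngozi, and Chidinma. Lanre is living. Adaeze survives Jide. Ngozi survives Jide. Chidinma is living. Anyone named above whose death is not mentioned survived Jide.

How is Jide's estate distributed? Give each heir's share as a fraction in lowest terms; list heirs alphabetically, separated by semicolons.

There is no surviving spouse, so the entire estate passes to Jide's descendants per stirpes.
The estate is divided into 3 equal shares of 1/3 among Segun, Folake, Uzoma.
Segun predeceased; the 1/3 allotted to Segun's branch passes to Segun's issue by representation.
The 1/3 is divided into 2 equal shares of 1/6 among Zainab, Kehinde.
Zainab is living and takes 1/6.
Kehinde is living and takes 1/6.
Folake is living and takes 1/3.
Uzoma predeceased; the 1/3 allotted to Uzoma's branch passes to Uzoma's issue by representation.
The 1/3 is divided into 4 equal shares of 1/12 among Lanre, Adaeze, Ngozi, Chidinma.
Lanre is living and takes 1/12.
Adaeze is living and takes 1/12.
Ngozi is living and takes 1/12.
Chidinma is living and takes 1/12.

Adaeze 1/12; Chidinma 1/12; Folake 1/3; Kehinde 1/6; Lanre 1/12; Ngozi 1/12; Zainab 1/6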